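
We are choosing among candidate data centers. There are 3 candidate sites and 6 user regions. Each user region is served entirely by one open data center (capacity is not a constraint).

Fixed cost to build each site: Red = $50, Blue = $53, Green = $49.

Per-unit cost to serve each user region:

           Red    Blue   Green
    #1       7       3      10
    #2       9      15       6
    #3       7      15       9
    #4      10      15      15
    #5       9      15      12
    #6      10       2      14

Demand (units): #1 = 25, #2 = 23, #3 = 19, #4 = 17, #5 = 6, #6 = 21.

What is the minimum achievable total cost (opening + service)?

For any fixed open set, each user region goes to its cheapest open site; total = fixed + service.
{Red, Blue, Green}: #1→Blue 3·25=75, #2→Green 6·23=138, #3→Red 7·19=133, #4→Red 10·17=170, #5→Red 9·6=54, #6→Blue 2·21=42. Service 612; fixed 152; total 764.
{Red, Blue}: #1→Blue 3·25=75, #2→Red 9·23=207, #3→Red 7·19=133, #4→Red 10·17=170, #5→Red 9·6=54, #6→Blue 2·21=42. Service 681; fixed 103; total 784.
{Blue, Green}: service 753 + fixed 102 = 855
{Green}: service 1180 + fixed 49 = 1229
(All 7 nonempty subsets were checked; Red, Blue and Green is lowest.)

Minimum total cost: 764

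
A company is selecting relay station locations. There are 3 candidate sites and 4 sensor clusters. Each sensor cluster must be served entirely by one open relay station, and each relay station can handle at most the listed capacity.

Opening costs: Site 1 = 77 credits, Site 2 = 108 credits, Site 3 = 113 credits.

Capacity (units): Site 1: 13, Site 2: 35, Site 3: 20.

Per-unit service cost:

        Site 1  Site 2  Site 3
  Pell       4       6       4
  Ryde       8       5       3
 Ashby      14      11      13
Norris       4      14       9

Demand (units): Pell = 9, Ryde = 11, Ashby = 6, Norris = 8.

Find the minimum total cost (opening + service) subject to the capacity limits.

Open {Site 1, Site 2}: Pell→Site 2 6·9=54, Ryde→Site 2 5·11=55, Ashby→Site 2 11·6=66, Norris→Site 1 4·8=32.
Loads: Site 1 carries 8/13, Site 2 carries 26/35. Service 207; fixed 185; total 392.
Next best feasible plan costs 395.

Minimum total cost: 392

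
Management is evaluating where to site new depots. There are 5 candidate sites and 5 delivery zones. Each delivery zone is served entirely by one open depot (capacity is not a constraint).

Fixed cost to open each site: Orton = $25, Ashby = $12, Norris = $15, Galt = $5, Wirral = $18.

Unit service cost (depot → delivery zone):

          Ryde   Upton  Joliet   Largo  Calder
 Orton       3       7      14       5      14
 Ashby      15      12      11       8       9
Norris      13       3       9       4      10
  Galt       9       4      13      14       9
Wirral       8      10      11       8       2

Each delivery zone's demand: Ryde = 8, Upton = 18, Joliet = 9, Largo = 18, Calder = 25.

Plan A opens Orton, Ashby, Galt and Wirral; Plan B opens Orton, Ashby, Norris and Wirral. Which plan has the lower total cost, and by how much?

Plan A: {Orton, Ashby, Galt, Wirral}: Ryde→Orton 3·8=24, Upton→Galt 4·18=72, Joliet→Ashby 11·9=99, Largo→Orton 5·18=90, Calder→Wirral 2·25=50. Service 335; fixed 60; total 395.
Plan B: {Orton, Ashby, Norris, Wirral}: Ryde→Orton 3·8=24, Upton→Norris 3·18=54, Joliet→Norris 9·9=81, Largo→Norris 4·18=72, Calder→Wirral 2·25=50. Service 281; fixed 70; total 351.
Difference: |395 − 351| = 44.

Plan B is cheaper by 44.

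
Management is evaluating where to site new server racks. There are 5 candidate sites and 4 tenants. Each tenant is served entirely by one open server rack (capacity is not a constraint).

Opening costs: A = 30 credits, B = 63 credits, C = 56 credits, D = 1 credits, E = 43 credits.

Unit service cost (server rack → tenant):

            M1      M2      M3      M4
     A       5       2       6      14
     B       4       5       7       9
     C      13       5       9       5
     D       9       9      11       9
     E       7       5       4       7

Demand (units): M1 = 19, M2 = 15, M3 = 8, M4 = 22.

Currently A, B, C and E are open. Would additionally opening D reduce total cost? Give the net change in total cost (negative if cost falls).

Current service cost with {A, B, C, E}: 248.
Adding D: each tenant re-picks its cheapest; new service cost 248, saving 0.
Extra fixed cost: 1. Net change = 1 − 0 = 1.
(Totals: 440 → 441.)

No — net change +1 (cost rises by 1).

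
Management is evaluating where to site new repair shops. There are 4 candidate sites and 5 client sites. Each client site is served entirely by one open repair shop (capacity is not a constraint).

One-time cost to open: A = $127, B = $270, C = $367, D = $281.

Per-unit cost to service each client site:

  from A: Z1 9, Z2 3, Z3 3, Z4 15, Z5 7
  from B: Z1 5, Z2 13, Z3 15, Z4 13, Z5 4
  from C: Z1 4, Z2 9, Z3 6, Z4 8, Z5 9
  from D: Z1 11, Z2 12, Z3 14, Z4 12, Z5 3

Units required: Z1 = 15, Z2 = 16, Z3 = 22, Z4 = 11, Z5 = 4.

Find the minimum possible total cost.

For any fixed open set, each client site goes to its cheapest open site; total = fixed + service.
{A}: Z1→A 9·15=135, Z2→A 3·16=48, Z3→A 3·22=66, Z4→A 15·11=165, Z5→A 7·4=28. Service 442; fixed 127; total 569.
{A, B}: Z1→B 5·15=75, Z2→A 3·16=48, Z3→A 3·22=66, Z4→B 13·11=143, Z5→B 4·4=16. Service 348; fixed 397; total 745.
{A, C}: service 290 + fixed 494 = 784
{A, B, C, D}: Z1→C 4·15=60, Z2→A 3·16=48, Z3→A 3·22=66, Z4→C 8·11=88, Z5→D 3·4=12. Service 274; fixed 1045; total 1319.
No other subset beats 569.

Minimum total cost: 569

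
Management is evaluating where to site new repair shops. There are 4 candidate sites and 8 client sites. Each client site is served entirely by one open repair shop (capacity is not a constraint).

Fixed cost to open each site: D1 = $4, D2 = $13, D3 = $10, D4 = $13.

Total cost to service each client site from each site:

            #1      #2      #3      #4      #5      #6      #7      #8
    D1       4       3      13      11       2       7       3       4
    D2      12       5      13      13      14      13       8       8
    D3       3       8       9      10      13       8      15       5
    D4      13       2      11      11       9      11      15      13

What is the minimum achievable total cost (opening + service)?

For any fixed open set, each client site goes to its cheapest open site; total = fixed + service.
{D1}: #1→D1 4, #2→D1 3, #3→D1 13, #4→D1 11, #5→D1 2, #6→D1 7, #7→D1 3, #8→D1 4. Service 47; fixed 4; total 51.
{D1, D3}: service 41 + fixed 14 = 55
{D1, D4}: service 44 + fixed 17 = 61
{D1, D2, D3, D4}: service 40 + fixed 40 = 80
(All 15 nonempty subsets were checked; D1 only is lowest.)

Minimum total cost: 51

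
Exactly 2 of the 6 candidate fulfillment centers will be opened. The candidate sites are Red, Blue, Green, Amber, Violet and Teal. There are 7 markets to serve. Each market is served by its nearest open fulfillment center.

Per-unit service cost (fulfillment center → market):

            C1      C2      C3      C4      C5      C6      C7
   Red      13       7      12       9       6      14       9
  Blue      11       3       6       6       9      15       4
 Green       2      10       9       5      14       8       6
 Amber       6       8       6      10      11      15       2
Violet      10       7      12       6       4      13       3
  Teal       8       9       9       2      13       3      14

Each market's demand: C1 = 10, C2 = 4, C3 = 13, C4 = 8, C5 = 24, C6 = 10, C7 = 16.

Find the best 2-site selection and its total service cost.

With exactly 2 open, each market uses its cheapest among the chosen.
{Violet, Teal}: C1→Teal 8·10=80, C2→Violet 7·4=28, C3→Teal 9·13=117, C4→Teal 2·8=16, C5→Violet 4·24=96, C6→Teal 3·10=30, C7→Violet 3·16=48. Service cost 415.
{Green, Violet}: service cost 429
{Amber, Violet}: service cost 472
Among all 15 size-2 choices, {Violet, Teal} is lowest.

Choose Violet and Teal; total service cost 415.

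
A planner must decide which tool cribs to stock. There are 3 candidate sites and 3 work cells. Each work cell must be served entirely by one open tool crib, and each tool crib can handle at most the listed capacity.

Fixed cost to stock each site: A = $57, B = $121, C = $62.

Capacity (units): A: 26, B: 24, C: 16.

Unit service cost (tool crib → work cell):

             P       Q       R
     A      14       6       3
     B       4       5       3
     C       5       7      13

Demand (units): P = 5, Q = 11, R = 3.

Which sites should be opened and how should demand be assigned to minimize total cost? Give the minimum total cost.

Minimum total cost: 202

Open {A}: P→A 14·5=70, Q→A 6·11=66, R→A 3·3=9.
Loads: A carries 19/26. Service 145; fixed 57; total 202.
Next best feasible plan costs 205.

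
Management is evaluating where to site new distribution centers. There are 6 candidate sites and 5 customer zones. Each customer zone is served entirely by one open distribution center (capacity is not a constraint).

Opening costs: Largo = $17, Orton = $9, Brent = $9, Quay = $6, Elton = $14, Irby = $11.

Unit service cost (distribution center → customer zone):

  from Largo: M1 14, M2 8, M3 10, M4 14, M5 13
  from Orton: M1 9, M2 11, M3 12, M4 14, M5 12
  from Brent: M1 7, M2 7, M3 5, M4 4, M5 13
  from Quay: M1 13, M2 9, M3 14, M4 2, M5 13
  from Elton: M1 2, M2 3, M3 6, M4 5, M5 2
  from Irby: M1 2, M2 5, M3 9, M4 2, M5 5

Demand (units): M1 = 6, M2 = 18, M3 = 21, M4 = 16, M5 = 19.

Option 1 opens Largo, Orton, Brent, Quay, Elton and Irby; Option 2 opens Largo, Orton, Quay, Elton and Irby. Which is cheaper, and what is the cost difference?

Option 1: {Largo, Orton, Brent, Quay, Elton, Irby}: M1→Elton 2·6=12, M2→Elton 3·18=54, M3→Brent 5·21=105, M4→Quay 2·16=32, M5→Elton 2·19=38. Service 241; fixed 66; total 307.
Option 2: {Largo, Orton, Quay, Elton, Irby}: M1→Elton 2·6=12, M2→Elton 3·18=54, M3→Elton 6·21=126, M4→Quay 2·16=32, M5→Elton 2·19=38. Service 262; fixed 57; total 319.
Difference: |307 − 319| = 12.

Option 1 is cheaper by 12.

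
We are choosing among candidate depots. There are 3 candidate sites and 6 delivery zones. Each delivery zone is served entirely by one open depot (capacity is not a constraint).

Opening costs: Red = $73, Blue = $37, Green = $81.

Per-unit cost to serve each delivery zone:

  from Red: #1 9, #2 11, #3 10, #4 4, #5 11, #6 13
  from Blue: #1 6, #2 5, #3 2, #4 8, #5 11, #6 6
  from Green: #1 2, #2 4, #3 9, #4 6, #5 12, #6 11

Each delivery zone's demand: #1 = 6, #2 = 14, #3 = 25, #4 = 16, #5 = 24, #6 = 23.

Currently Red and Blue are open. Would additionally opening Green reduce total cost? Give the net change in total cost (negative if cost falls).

Current service cost with {Red, Blue}: 622.
Adding Green: each delivery zone re-picks its cheapest; new service cost 584, saving 38.
Extra fixed cost: 81. Net change = 81 − 38 = 43.
(Totals: 732 → 775.)

No — net change +43 (cost rises by 43).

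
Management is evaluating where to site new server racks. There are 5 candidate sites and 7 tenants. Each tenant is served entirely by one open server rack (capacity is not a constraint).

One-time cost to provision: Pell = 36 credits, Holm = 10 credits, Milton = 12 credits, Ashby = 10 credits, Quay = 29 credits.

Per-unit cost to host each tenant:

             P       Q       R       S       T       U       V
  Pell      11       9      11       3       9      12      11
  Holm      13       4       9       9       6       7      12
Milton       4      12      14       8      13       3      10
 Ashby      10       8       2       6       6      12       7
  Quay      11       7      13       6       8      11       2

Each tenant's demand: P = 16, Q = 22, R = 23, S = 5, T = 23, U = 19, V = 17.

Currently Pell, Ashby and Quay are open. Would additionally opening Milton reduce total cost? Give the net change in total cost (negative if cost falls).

Current service cost with {Pell, Ashby, Quay}: 756.
Adding Milton: each tenant re-picks its cheapest; new service cost 508, saving 248.
Extra fixed cost: 12. Net change = 12 − 248 = -236.
(Totals: 831 → 595.)

Yes — net change −236 (cost falls by 236).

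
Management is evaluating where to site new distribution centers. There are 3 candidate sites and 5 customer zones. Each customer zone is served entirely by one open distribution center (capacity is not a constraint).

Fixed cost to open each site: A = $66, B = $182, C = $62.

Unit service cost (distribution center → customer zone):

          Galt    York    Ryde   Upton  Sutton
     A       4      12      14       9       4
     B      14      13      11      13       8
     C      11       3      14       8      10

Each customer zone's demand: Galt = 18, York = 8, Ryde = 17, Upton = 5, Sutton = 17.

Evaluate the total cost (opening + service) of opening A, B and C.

Total cost: 701

Each customer zone is assigned to its cheapest site among the open ones.
{A, B, C}: Galt→A 4·18=72, York→C 3·8=24, Ryde→B 11·17=187, Upton→C 8·5=40, Sutton→A 4·17=68. Service 391; fixed 310; total 701.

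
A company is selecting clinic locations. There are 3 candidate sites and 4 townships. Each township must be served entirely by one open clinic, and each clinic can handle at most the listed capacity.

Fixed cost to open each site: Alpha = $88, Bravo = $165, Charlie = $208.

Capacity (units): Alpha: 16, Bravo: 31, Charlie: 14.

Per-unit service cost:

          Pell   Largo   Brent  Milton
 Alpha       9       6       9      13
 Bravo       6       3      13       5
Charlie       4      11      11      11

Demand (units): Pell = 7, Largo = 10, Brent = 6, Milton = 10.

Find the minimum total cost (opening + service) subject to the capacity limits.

Minimum total cost: 429

Open {Alpha, Bravo}: Pell→Bravo 6·7=42, Largo→Bravo 3·10=30, Brent→Alpha 9·6=54, Milton→Bravo 5·10=50.
Loads: Alpha carries 6/16, Bravo carries 27/31. Service 176; fixed 253; total 429.
Next best feasible plan costs 450.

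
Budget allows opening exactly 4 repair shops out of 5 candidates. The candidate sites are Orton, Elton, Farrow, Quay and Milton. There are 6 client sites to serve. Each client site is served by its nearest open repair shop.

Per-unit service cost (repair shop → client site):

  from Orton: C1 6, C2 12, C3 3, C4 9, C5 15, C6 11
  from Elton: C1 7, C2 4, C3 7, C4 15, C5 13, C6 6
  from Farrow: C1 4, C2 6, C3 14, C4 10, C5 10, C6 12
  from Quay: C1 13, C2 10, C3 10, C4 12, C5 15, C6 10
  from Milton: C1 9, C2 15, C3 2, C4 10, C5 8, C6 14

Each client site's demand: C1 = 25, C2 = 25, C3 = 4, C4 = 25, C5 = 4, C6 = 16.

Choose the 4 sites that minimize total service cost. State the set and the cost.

With exactly 4 open, each client site uses its cheapest among the chosen.
{Orton, Elton, Farrow, Milton}: C1→Farrow 4·25=100, C2→Elton 4·25=100, C3→Milton 2·4=8, C4→Orton 9·25=225, C5→Milton 8·4=32, C6→Elton 6·16=96. Service cost 561.
{Orton, Elton, Farrow, Quay}: service cost 573
{Elton, Farrow, Quay, Milton}: service cost 586
Among all 5 size-4 choices, {Orton, Elton, Farrow, Milton} is lowest.

Choose Orton, Elton, Farrow and Milton; total service cost 561.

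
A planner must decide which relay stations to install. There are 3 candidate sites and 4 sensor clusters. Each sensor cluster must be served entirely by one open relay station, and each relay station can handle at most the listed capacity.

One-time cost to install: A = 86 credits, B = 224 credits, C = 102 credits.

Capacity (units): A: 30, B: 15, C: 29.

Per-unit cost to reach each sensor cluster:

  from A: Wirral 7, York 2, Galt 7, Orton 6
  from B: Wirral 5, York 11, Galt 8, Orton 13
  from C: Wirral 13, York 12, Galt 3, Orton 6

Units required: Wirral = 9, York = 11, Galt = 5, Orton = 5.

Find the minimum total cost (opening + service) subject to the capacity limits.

Minimum total cost: 236

Open {A}: Wirral→A 7·9=63, York→A 2·11=22, Galt→A 7·5=35, Orton→A 6·5=30.
Loads: A carries 30/30. Service 150; fixed 86; total 236.
Next best feasible plan costs 318.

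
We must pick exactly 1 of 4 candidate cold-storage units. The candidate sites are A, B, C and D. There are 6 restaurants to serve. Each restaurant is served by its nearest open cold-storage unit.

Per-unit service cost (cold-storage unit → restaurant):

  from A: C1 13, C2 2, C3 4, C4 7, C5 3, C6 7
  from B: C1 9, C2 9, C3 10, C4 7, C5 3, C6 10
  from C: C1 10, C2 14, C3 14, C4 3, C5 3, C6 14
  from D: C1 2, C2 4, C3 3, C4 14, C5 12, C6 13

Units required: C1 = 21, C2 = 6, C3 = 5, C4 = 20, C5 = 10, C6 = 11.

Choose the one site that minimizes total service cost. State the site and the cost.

Choose A only; total service cost 552.

With exactly 1 open, each restaurant uses its cheapest among the chosen.
{A}: C1→A 13·21=273, C2→A 2·6=12, C3→A 4·5=20, C4→A 7·20=140, C5→A 3·10=30, C6→A 7·11=77. Service cost 552.
{B}: service cost 573
{C}: service cost 608
Among all 4 size-1 choices, {A} is lowest.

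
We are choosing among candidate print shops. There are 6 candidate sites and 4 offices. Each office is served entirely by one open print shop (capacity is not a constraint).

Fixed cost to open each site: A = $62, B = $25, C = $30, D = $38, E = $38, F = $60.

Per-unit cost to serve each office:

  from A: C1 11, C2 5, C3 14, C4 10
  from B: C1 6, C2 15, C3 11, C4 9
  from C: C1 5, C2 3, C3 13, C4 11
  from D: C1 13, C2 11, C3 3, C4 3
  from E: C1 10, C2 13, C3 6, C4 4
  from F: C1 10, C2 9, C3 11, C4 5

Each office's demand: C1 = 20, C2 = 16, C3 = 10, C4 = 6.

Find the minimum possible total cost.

Minimum total cost: 264

For any fixed open set, each office goes to its cheapest open site; total = fixed + service.
{C, D}: C1→C 5·20=100, C2→C 3·16=48, C3→D 3·10=30, C4→D 3·6=18. Service 196; fixed 68; total 264.
{B, C, D}: service 196 + fixed 93 = 289
{C, E}: service 232 + fixed 68 = 300
{A, B, C, D, E, F}: service 196 + fixed 253 = 449
No other subset beats 264.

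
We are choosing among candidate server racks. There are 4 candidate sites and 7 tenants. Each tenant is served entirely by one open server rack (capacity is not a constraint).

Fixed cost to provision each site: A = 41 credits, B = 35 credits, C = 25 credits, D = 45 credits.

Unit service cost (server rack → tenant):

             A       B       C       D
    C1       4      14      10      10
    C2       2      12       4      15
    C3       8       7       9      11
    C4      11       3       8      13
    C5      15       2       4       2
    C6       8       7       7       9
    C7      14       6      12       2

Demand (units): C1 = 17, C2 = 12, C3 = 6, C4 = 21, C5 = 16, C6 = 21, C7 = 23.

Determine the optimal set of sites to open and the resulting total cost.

Open A, B and D; minimum total cost 543.

For any fixed open set, each tenant goes to its cheapest open site; total = fixed + service.
{A, B, D}: C1→A 4·17=68, C2→A 2·12=24, C3→B 7·6=42, C4→B 3·21=63, C5→B 2·16=32, C6→B 7·21=147, C7→D 2·23=46. Service 422; fixed 121; total 543.
{A, B, C, D}: service 422 + fixed 146 = 568
{A, B}: C1→A 4·17=68, C2→A 2·12=24, C3→B 7·6=42, C4→B 3·21=63, C5→B 2·16=32, C6→B 7·21=147, C7→B 6·23=138. Service 514; fixed 76; total 590.
{C}: service 927 + fixed 25 = 952
No other subset beats 543.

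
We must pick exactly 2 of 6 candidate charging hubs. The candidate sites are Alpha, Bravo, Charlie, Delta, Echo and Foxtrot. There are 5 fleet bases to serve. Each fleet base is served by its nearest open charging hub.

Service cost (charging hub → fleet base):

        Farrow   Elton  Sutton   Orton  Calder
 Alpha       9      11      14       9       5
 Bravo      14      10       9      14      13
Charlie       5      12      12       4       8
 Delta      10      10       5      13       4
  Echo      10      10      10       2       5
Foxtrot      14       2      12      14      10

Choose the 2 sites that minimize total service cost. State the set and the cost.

With exactly 2 open, each fleet base uses its cheapest among the chosen.
{Charlie, Delta}: Farrow→Charlie 5, Elton→Delta 10, Sutton→Delta 5, Orton→Charlie 4, Calder→Delta 4. Service cost 28.
{Echo, Foxtrot}: service cost 29
{Charlie, Foxtrot}: service cost 31
Among all 15 size-2 choices, {Charlie, Delta} is lowest.

Choose Charlie and Delta; total service cost 28.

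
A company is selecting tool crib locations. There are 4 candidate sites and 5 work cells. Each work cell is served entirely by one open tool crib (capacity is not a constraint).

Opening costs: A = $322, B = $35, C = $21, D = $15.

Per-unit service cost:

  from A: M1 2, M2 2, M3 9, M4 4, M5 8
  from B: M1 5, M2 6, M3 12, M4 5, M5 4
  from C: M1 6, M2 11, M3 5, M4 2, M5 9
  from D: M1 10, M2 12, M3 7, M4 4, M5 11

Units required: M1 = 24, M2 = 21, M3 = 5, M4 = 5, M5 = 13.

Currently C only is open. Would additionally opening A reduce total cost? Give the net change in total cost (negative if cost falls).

Current service cost with {C}: 527.
Adding A: each work cell re-picks its cheapest; new service cost 229, saving 298.
Extra fixed cost: 322. Net change = 322 − 298 = 24.
(Totals: 548 → 572.)

No — net change +24 (cost rises by 24).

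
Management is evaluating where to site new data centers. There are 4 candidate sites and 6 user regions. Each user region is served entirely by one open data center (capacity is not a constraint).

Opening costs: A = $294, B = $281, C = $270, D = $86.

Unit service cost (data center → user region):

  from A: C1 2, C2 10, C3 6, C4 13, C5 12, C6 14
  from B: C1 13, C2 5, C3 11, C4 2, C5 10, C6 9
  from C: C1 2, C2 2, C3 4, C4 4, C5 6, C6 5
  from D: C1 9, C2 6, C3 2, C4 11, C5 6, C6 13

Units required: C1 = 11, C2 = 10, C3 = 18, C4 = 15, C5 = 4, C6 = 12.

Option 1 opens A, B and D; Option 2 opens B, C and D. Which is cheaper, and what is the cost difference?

Option 1: {A, B, D}: C1→A 2·11=22, C2→B 5·10=50, C3→D 2·18=36, C4→B 2·15=30, C5→D 6·4=24, C6→B 9·12=108. Service 270; fixed 661; total 931.
Option 2: {B, C, D}: C1→C 2·11=22, C2→C 2·10=20, C3→D 2·18=36, C4→B 2·15=30, C5→C 6·4=24, C6→C 5·12=60. Service 192; fixed 637; total 829.
Difference: |931 − 829| = 102.

Option 2 is cheaper by 102.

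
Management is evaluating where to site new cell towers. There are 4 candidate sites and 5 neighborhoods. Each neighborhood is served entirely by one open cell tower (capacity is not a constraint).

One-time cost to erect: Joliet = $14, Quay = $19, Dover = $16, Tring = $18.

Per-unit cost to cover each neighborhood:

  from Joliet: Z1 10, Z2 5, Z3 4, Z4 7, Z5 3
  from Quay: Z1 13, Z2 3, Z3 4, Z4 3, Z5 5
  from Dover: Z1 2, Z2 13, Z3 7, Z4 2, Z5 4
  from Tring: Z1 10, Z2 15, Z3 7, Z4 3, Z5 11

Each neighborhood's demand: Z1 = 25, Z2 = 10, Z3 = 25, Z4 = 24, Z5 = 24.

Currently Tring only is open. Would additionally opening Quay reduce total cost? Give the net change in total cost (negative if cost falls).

Current service cost with {Tring}: 911.
Adding Quay: each neighborhood re-picks its cheapest; new service cost 572, saving 339.
Extra fixed cost: 19. Net change = 19 − 339 = -320.
(Totals: 929 → 609.)

Yes — net change −320 (cost falls by 320).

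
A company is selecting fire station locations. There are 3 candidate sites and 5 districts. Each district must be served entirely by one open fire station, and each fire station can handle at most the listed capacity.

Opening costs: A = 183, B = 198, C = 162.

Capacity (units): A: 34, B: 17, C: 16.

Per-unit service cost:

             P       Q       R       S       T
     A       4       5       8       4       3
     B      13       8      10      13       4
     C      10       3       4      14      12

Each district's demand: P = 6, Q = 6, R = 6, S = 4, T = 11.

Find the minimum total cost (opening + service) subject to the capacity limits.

Open {A}: P→A 4·6=24, Q→A 5·6=30, R→A 8·6=48, S→A 4·4=16, T→A 3·11=33.
Loads: A carries 33/34. Service 151; fixed 183; total 334.
Next best feasible plan costs 460.

Minimum total cost: 334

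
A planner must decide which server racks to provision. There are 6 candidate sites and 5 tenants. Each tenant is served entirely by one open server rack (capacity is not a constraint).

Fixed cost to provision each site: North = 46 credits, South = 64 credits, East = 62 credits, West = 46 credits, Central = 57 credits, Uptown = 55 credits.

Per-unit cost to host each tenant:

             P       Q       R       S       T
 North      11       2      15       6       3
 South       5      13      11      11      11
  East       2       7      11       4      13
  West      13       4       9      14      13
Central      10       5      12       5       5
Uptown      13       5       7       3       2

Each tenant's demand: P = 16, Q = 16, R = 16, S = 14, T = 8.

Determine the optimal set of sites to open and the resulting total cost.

Open North, East and Uptown; minimum total cost 397.

For any fixed open set, each tenant goes to its cheapest open site; total = fixed + service.
{North, East, Uptown}: P→East 2·16=32, Q→North 2·16=32, R→Uptown 7·16=112, S→Uptown 3·14=42, T→Uptown 2·8=16. Service 234; fixed 163; total 397.
{East, Uptown}: service 282 + fixed 117 = 399
{North, East}: P→East 2·16=32, Q→North 2·16=32, R→East 11·16=176, S→East 4·14=56, T→North 3·8=24. Service 320; fixed 108; total 428.
{North, South, East, West, Central, Uptown}: service 234 + fixed 330 = 564
No other subset beats 397.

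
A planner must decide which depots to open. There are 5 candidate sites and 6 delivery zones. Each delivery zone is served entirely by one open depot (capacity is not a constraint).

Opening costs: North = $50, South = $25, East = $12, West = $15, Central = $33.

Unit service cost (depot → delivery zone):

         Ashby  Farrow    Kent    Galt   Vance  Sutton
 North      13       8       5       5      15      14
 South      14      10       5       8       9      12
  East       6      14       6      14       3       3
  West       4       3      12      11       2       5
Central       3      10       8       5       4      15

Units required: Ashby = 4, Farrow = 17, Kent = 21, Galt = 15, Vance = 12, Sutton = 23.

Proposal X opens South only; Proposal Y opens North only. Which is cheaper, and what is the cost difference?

Proposal X is cheaper by 60.

Proposal X: {South}: Ashby→South 14·4=56, Farrow→South 10·17=170, Kent→South 5·21=105, Galt→South 8·15=120, Vance→South 9·12=108, Sutton→South 12·23=276. Service 835; fixed 25; total 860.
Proposal Y: {North}: Ashby→North 13·4=52, Farrow→North 8·17=136, Kent→North 5·21=105, Galt→North 5·15=75, Vance→North 15·12=180, Sutton→North 14·23=322. Service 870; fixed 50; total 920.
Difference: |860 − 920| = 60.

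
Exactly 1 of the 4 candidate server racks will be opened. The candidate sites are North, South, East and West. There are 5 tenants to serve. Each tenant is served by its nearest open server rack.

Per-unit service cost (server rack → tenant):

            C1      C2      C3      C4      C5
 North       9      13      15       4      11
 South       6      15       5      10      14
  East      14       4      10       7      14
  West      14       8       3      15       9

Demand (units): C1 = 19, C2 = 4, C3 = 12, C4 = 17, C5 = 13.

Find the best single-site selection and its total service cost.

Choose South only; total service cost 586.

With exactly 1 open, each tenant uses its cheapest among the chosen.
{South}: C1→South 6·19=114, C2→South 15·4=60, C3→South 5·12=60, C4→South 10·17=170, C5→South 14·13=182. Service cost 586.
{North}: service cost 614
{East}: service cost 703
Among all 4 size-1 choices, {South} is lowest.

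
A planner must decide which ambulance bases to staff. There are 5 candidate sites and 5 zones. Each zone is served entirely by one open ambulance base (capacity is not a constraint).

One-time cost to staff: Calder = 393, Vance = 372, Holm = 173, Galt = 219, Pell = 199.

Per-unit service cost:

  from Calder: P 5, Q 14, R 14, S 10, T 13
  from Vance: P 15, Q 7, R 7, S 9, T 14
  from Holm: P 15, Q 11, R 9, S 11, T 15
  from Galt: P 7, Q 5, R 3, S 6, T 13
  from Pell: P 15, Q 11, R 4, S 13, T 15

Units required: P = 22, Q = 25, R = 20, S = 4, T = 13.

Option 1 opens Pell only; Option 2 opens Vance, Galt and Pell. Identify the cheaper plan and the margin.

Option 1 is cheaper by 191.

Option 1: {Pell}: P→Pell 15·22=330, Q→Pell 11·25=275, R→Pell 4·20=80, S→Pell 13·4=52, T→Pell 15·13=195. Service 932; fixed 199; total 1131.
Option 2: {Vance, Galt, Pell}: P→Galt 7·22=154, Q→Galt 5·25=125, R→Galt 3·20=60, S→Galt 6·4=24, T→Galt 13·13=169. Service 532; fixed 790; total 1322.
Difference: |1131 − 1322| = 191.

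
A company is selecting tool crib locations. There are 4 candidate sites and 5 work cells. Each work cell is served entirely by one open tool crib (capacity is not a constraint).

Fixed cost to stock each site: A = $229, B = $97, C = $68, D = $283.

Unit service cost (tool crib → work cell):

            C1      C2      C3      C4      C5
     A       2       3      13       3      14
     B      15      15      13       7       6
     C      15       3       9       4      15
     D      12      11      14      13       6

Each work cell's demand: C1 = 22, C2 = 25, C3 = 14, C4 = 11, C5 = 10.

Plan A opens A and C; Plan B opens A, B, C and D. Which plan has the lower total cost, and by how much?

Plan A: {A, C}: C1→A 2·22=44, C2→A 3·25=75, C3→C 9·14=126, C4→A 3·11=33, C5→A 14·10=140. Service 418; fixed 297; total 715.
Plan B: {A, B, C, D}: C1→A 2·22=44, C2→A 3·25=75, C3→C 9·14=126, C4→A 3·11=33, C5→B 6·10=60. Service 338; fixed 677; total 1015.
Difference: |715 − 1015| = 300.

Plan A is cheaper by 300.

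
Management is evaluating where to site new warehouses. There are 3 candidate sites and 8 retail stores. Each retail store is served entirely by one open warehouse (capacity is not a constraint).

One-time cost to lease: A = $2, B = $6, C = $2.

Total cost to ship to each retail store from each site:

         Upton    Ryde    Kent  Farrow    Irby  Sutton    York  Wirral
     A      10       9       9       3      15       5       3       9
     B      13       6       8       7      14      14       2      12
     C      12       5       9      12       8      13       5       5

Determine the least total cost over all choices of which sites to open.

Minimum total cost: 52

For any fixed open set, each retail store goes to its cheapest open site; total = fixed + service.
{A, C}: Upton→A 10, Ryde→C 5, Kent→A 9, Farrow→A 3, Irby→C 8, Sutton→A 5, York→A 3, Wirral→C 5. Service 48; fixed 4; total 52.
{A, B, C}: Upton→A 10, Ryde→C 5, Kent→B 8, Farrow→A 3, Irby→C 8, Sutton→A 5, York→B 2, Wirral→C 5. Service 46; fixed 10; total 56.
{A}: service 63 + fixed 2 = 65
(All 7 nonempty subsets were checked; A and C is lowest.)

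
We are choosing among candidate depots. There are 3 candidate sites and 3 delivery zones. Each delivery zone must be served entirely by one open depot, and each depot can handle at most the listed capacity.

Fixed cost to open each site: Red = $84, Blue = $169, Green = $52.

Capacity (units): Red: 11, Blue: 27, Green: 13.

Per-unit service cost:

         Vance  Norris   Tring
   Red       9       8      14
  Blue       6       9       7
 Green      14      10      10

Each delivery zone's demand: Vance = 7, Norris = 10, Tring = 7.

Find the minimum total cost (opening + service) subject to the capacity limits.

Minimum total cost: 350

Open {Blue}: Vance→Blue 6·7=42, Norris→Blue 9·10=90, Tring→Blue 7·7=49.
Loads: Blue carries 24/27. Service 181; fixed 169; total 350.
Next best feasible plan costs 402.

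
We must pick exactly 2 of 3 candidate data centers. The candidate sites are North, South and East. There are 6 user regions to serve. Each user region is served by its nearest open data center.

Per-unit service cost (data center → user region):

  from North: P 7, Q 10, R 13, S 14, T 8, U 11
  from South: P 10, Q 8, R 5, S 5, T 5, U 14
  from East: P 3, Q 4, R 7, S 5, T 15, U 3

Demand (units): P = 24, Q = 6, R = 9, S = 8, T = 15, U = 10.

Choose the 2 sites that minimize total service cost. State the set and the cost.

Choose South and East; total service cost 286.

With exactly 2 open, each user region uses its cheapest among the chosen.
{South, East}: P→East 3·24=72, Q→East 4·6=24, R→South 5·9=45, S→South 5·8=40, T→South 5·15=75, U→East 3·10=30. Service cost 286.
{North, East}: service cost 349
{North, South}: service cost 486
Among all 3 size-2 choices, {South, East} is lowest.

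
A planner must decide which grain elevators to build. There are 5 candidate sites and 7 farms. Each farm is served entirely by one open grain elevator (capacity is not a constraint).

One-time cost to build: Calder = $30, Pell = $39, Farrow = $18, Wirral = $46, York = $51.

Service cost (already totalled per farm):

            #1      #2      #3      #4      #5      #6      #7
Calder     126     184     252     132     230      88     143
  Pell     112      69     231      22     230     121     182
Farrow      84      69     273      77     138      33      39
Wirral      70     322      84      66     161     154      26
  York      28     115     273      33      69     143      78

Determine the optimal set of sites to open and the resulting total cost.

Open Farrow, Wirral and York; minimum total cost 457.

For any fixed open set, each farm goes to its cheapest open site; total = fixed + service.
{Farrow, Wirral, York}: #1→York 28, #2→Farrow 69, #3→Wirral 84, #4→York 33, #5→York 69, #6→Farrow 33, #7→Wirral 26. Service 342; fixed 115; total 457.
{Pell, Farrow, Wirral, York}: service 331 + fixed 154 = 485
{Calder, Farrow, Wirral, York}: service 342 + fixed 145 = 487
{Calder, Pell, Farrow, Wirral, York}: #1→York 28, #2→Pell 69, #3→Wirral 84, #4→Pell 22, #5→York 69, #6→Farrow 33, #7→Wirral 26. Service 331; fixed 184; total 515.
No other subset beats 457.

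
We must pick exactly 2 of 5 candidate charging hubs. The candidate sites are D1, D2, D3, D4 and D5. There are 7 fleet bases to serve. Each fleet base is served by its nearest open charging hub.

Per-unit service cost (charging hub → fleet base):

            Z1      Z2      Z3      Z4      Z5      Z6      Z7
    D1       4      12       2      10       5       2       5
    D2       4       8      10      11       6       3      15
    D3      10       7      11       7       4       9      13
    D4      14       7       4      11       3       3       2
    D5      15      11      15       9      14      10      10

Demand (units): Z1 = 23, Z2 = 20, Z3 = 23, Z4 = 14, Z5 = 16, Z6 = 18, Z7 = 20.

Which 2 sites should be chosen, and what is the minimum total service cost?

With exactly 2 open, each fleet base uses its cheapest among the chosen.
{D1, D4}: Z1→D1 4·23=92, Z2→D4 7·20=140, Z3→D1 2·23=46, Z4→D1 10·14=140, Z5→D4 3·16=48, Z6→D1 2·18=36, Z7→D4 2·20=40. Service cost 542.
{D1, D3}: service cost 576
{D2, D4}: service cost 620
Among all 10 size-2 choices, {D1, D4} is lowest.

Choose D1 and D4; total service cost 542.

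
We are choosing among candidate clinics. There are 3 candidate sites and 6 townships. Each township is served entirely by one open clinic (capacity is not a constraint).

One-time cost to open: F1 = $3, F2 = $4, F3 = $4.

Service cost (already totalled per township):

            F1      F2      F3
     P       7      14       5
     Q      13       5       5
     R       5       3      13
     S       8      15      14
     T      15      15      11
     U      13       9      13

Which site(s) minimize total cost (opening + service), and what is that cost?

Open F1, F2 and F3; minimum total cost 52.

For any fixed open set, each township goes to its cheapest open site; total = fixed + service.
{F1, F2, F3}: P→F3 5, Q→F2 5, R→F2 3, S→F1 8, T→F3 11, U→F2 9. Service 41; fixed 11; total 52.
{F1, F2}: P→F1 7, Q→F2 5, R→F2 3, S→F1 8, T→F1 15, U→F2 9. Service 47; fixed 7; total 54.
{F1, F3}: service 47 + fixed 7 = 54
{F1}: P→F1 7, Q→F1 13, R→F1 5, S→F1 8, T→F1 15, U→F1 13. Service 61; fixed 3; total 64.
No other subset beats 52.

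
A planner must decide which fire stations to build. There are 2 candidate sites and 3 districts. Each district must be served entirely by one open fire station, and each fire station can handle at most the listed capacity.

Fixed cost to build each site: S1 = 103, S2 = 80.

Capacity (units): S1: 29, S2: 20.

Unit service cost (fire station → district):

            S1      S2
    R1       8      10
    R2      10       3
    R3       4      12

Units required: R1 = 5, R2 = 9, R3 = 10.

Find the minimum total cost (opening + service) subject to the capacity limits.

Minimum total cost: 273

Open {S1}: R1→S1 8·5=40, R2→S1 10·9=90, R3→S1 4·10=40.
Loads: S1 carries 24/29. Service 170; fixed 103; total 273.
Next best feasible plan costs 290.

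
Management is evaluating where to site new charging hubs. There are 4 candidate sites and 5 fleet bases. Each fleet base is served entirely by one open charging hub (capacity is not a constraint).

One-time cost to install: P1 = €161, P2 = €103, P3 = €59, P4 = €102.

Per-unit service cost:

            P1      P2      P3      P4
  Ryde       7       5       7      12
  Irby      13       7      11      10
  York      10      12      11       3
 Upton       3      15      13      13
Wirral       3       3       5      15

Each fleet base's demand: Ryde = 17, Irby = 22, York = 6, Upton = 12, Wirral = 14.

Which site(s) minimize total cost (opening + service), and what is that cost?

Open P2 only; minimum total cost 636.

For any fixed open set, each fleet base goes to its cheapest open site; total = fixed + service.
{P2}: Ryde→P2 5·17=85, Irby→P2 7·22=154, York→P2 12·6=72, Upton→P2 15·12=180, Wirral→P2 3·14=42. Service 533; fixed 103; total 636.
{P1, P2}: service 377 + fixed 264 = 641
{P2, P4}: Ryde→P2 5·17=85, Irby→P2 7·22=154, York→P4 3·6=18, Upton→P4 13·12=156, Wirral→P2 3·14=42. Service 455; fixed 205; total 660.
{P1, P2, P3, P4}: service 335 + fixed 425 = 760
No other subset beats 636.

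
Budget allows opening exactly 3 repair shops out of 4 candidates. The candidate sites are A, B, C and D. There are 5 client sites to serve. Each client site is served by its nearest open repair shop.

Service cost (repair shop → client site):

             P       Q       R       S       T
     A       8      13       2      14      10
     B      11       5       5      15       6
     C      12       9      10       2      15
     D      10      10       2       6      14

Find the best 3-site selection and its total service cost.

Choose A, B and C; total service cost 23.

With exactly 3 open, each client site uses its cheapest among the chosen.
{A, B, C}: P→A 8, Q→B 5, R→A 2, S→C 2, T→B 6. Service cost 23.
{B, C, D}: service cost 25
{A, B, D}: service cost 27
Among all 4 size-3 choices, {A, B, C} is lowest.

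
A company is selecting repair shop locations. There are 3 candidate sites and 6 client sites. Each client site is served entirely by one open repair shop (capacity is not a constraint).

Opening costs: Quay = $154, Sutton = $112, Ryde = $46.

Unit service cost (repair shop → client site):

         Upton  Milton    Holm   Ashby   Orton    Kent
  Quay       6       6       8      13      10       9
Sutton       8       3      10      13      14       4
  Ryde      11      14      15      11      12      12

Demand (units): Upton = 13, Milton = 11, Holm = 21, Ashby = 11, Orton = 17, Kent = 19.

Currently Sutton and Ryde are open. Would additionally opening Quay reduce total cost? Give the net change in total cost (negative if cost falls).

Current service cost with {Sutton, Ryde}: 748.
Adding Quay: each client site re-picks its cheapest; new service cost 646, saving 102.
Extra fixed cost: 154. Net change = 154 − 102 = 52.
(Totals: 906 → 958.)

No — net change +52 (cost rises by 52).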